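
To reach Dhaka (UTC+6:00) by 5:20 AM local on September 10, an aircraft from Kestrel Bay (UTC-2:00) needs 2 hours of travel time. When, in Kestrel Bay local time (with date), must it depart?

7:20 PM on Sep 9

Target arrival in UTC: 5:20 AM − 6:00 = 11:20 PM on Sep 9.
Subtract 2 hours → departure 9:20 PM UTC on Sep 9.
Kestrel Bay is UTC−2:00: 9:20 PM − 2:00 = 7:20 PM on Sep 9.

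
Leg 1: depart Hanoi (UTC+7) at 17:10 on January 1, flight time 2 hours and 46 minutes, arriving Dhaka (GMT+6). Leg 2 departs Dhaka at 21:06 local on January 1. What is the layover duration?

Convert departure to UTC: 17:10 − 7:00 = 10:10 UTC on Jan 1.
Add 2 hours and 46 minutes flight time → 12:56 UTC.
Dhaka is UTC+6:00, so local arrival = 12:56 + 6:00 = 18:56 on Jan 1.
Layover = 21:06 − 18:56 = 2 hours 10 minutes.

2 hours 10 minutes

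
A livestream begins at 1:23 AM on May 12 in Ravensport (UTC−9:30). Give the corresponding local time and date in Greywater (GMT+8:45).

7:38 PM on May 12

Greywater is 18:15 ahead of Ravensport.
Shift by the zone difference: 1:23 AM + 18:15 = 7:38 PM on May 12 in Greywater.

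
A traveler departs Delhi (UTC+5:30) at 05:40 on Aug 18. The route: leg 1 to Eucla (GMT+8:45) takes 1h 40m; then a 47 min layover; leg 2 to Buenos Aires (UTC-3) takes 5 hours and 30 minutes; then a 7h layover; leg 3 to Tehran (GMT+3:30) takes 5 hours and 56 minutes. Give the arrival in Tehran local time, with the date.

00:33 on Aug 19

Convert departure to UTC: 05:40 − 5:30 = 00:10 UTC on Aug 18.
Add 1 hour and 40 minutes leg 1 → 01:50 UTC.
Add 47 minutes layover in Eucla → 02:37 UTC.
Add 5 hours 30 minutes leg 2 → 08:07 UTC.
Add 7 hours layover in Buenos Aires → 15:07 UTC.
Add 5 hours and 56 minutes leg 3 → 21:03 UTC.
Tehran is UTC+3:30, so local arrival = 21:03 + 3:30 = 00:33 on Aug 19.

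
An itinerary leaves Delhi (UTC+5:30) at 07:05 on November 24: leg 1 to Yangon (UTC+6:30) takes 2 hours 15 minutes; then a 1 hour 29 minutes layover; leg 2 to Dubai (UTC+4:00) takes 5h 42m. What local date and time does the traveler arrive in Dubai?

Convert departure to UTC: 07:05 − 5:30 = 01:35 UTC on Nov 24.
Add 2 hours and 15 minutes leg 1 → 03:50 UTC.
Add 1 hour 29 minutes layover in Yangon → 05:19 UTC.
Add 5 hours 42 minutes leg 2 → 11:01 UTC.
Dubai is UTC+4:00, so local arrival = 11:01 + 4:00 = 15:01 on Nov 24.

15:01 on November 24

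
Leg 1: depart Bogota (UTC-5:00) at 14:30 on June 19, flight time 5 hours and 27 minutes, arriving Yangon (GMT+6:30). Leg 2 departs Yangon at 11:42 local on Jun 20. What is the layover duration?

Convert departure to UTC: 14:30 + 5:00 = 19:30 UTC on Jun 19.
Add 5 hours 27 minutes flight time → 00:57 UTC (Jun 20).
Yangon is UTC+6:30, so local arrival = 00:57 + 6:30 = 07:27 on Jun 20.
Layover = 11:42 − 07:27 = 4 hours 15 minutes.

4 hours 15 minutes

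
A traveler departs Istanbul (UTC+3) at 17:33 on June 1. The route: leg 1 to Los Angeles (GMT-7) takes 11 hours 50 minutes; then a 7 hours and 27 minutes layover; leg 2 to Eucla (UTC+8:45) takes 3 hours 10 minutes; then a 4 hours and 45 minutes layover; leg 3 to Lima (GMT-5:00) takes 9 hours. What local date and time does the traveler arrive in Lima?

Convert departure to UTC: 17:33 − 3:00 = 14:33 UTC on Jun 1.
Add 11 hours and 50 minutes leg 1 → 02:23 UTC (Jun 2).
Add 7 hours and 27 minutes layover in Los Angeles → 09:50 UTC.
Add 3 hours 10 minutes leg 2 → 13:00 UTC.
Add 4 hours and 45 minutes layover in Eucla → 17:45 UTC.
Add 9 hours leg 3 → 02:45 UTC (Jun 3).
Lima is UTC−5:00, so local arrival = 02:45 − 5:00 = 21:45 on Jun 2.

21:45 on June 2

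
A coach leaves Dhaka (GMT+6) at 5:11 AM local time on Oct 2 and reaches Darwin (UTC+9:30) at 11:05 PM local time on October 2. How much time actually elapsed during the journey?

14 hours 24 minutes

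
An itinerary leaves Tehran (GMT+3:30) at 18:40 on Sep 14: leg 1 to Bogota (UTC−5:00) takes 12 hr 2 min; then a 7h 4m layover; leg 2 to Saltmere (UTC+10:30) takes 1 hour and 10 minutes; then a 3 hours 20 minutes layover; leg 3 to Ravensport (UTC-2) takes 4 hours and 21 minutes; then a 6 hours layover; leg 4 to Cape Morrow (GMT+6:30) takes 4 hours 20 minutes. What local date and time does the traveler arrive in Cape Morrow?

11:57 on Sep 16

Convert departure to UTC: 18:40 − 3:30 = 15:10 UTC on Sep 14.
Add 12 hours 2 minutes leg 1 → 03:12 UTC (Sep 15).
Add 7 hours and 4 minutes layover in Bogota → 10:16 UTC.
Add 1 hour 10 minutes leg 2 → 11:26 UTC.
Add 3 hours 20 minutes layover in Saltmere → 14:46 UTC.
Add 4 hours and 21 minutes leg 3 → 19:07 UTC.
Add 6 hours layover in Ravensport → 01:07 UTC (Sep 16).
Add 4 hours and 20 minutes leg 4 → 05:27 UTC.
Cape Morrow is UTC+6:30, so local arrival = 05:27 + 6:30 = 11:57 on Sep 16.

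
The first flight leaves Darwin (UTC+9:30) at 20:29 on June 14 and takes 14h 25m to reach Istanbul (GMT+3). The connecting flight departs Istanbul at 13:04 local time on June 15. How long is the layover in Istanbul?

8 hours 40 minutes

Convert departure to UTC: 20:29 − 9:30 = 10:59 UTC on Jun 14.
Add 14 hours and 25 minutes flight time → 01:24 UTC (Jun 15).
Istanbul is UTC+3:00, so local arrival = 01:24 + 3:00 = 04:24 on Jun 15.
Layover = 13:04 − 04:24 = 8 hours 40 minutes.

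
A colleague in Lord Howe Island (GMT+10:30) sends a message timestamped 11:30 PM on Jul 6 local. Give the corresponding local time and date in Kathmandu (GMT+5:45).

6:45 PM on Jul 6

Kathmandu is 4:45 behind Lord Howe Island.
Shift by the zone difference: 11:30 PM − 4:45 = 6:45 PM on Jul 6 in Kathmandu.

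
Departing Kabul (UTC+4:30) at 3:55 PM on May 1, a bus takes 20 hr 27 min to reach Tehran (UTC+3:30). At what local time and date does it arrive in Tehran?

11:22 AM on May 2

Convert departure to UTC: 3:55 PM − 4:30 = 11:25 AM UTC on May 1.
Add 20 hours and 27 minutes travel time → 7:52 AM UTC (May 2).
Tehran is UTC+3:30, so local arrival = 7:52 AM + 3:30 = 11:22 AM on May 2.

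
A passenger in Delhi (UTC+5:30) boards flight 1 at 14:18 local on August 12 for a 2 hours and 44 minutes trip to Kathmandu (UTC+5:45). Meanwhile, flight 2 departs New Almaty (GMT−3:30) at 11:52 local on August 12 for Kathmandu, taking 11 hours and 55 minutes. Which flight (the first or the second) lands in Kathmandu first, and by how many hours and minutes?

Flight 1 in UTC: 14:18 − 5:30 = 08:48 on Aug 12.
+2 hours and 44 minutes → arrive 11:32 UTC on Aug 12.
Flight 2 in UTC: 11:52 + 3:30 = 15:22 on Aug 12.
+11 hours 55 minutes → arrive 03:17 UTC on Aug 13.
Flight 1 lands earlier by 15 hours 45 minutes.

the first, by 15 hours 45 minutes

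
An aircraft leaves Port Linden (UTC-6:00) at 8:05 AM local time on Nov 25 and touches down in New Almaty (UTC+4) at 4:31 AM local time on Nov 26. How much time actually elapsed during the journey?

Departure in UTC: 8:05 AM + 6:00 = 2:05 PM on Nov 25.
Arrival in UTC: 4:31 AM − 4:00 = 12:31 AM on Nov 26.
Elapsed = 12:31 AM − 2:05 PM (+1 day) = 10 hours 26 minutes.

10 hours 26 minutes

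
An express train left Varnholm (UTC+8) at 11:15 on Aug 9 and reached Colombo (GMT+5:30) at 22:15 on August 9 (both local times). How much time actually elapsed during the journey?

13 hours 30 minutes

Colombo is 2:30 behind Varnholm.
Clock-face elapsed time (ignoring zones) is 11 hours.
Actual elapsed = 11 hours + 2:30 = 13 hours 30 minutes.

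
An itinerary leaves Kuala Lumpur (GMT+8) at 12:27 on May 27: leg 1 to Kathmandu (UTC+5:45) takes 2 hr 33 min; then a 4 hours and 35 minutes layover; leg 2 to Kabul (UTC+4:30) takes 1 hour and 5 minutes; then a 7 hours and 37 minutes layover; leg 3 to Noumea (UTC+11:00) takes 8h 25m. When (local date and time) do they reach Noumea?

15:42 on May 28

Convert departure to UTC: 12:27 − 8:00 = 04:27 UTC on May 27.
Add 2 hours 33 minutes leg 1 → 07:00 UTC.
Add 4 hours 35 minutes layover in Kathmandu → 11:35 UTC.
Add 1 hour and 5 minutes leg 2 → 12:40 UTC.
Add 7 hours and 37 minutes layover in Kabul → 20:17 UTC.
Add 8 hours and 25 minutes leg 3 → 04:42 UTC (May 28).
Noumea is UTC+11:00, so local arrival = 04:42 + 11:00 = 15:42 on May 28.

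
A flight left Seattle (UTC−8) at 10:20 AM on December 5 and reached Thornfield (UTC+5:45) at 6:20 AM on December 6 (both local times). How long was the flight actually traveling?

6 hours 15 minutes

Departure in UTC: 10:20 AM + 8:00 = 6:20 PM on Dec 5.
Arrival in UTC: 6:20 AM − 5:45 = 12:35 AM on Dec 6.
Elapsed = 12:35 AM − 6:20 PM (+1 day) = 6 hours 15 minutes.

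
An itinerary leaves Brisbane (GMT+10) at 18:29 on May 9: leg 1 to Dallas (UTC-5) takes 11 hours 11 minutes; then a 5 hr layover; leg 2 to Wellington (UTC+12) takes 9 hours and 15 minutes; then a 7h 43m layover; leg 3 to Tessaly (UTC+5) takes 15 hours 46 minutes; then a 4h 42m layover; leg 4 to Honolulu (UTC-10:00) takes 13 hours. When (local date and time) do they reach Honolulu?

17:06 on May 11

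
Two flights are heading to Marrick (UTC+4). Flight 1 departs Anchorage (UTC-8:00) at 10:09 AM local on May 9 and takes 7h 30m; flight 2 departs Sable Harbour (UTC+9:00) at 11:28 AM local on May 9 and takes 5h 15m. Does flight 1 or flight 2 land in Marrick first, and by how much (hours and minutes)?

the second, by 17 hours 56 minutes

Flight 1 in UTC: 10:09 AM + 8:00 = 6:09 PM on May 9.
+7 hours and 30 minutes → arrive 1:39 AM UTC on May 10.
Flight 2 in UTC: 11:28 AM − 9:00 = 2:28 AM on May 9.
+5 hours and 15 minutes → arrive 7:43 AM UTC on May 9.
Flight 2 lands earlier by 17 hours 56 minutes.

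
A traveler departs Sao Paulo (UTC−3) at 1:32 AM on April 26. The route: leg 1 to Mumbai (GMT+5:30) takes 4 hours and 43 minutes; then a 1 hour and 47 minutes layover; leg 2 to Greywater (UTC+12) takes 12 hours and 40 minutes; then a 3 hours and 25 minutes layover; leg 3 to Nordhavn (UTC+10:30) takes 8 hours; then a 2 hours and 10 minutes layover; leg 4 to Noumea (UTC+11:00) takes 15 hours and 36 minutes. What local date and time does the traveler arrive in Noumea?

Convert departure to UTC: 1:32 AM + 3:00 = 4:32 AM UTC on Apr 26.
Add 4 hours and 43 minutes leg 1 → 9:15 AM UTC.
Add 1 hour 47 minutes layover in Mumbai → 11:02 AM UTC.
Add 12 hours and 40 minutes leg 2 → 11:42 PM UTC.
Add 3 hours 25 minutes layover in Greywater → 3:07 AM UTC (Apr 27).
Add 8 hours leg 3 → 11:07 AM UTC.
Add 2 hours and 10 minutes layover in Nordhavn → 1:17 PM UTC.
Add 15 hours 36 minutes leg 4 → 4:53 AM UTC (Apr 28).
Noumea is UTC+11:00, so local arrival = 4:53 AM + 11:00 = 3:53 PM on Apr 28.

3:53 PM on April 28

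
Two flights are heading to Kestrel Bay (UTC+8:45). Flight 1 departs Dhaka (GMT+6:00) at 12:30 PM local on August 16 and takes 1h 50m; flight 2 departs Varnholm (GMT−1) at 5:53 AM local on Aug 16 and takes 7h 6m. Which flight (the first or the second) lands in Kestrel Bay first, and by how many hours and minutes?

Flight 1 in UTC: 12:30 PM − 6:00 = 6:30 AM on Aug 16.
+1 hour and 50 minutes → arrive 8:20 AM UTC on Aug 16.
Flight 2 in UTC: 5:53 AM + 1:00 = 6:53 AM on Aug 16.
+7 hours 6 minutes → arrive 1:59 PM UTC on Aug 16.
Flight 1 lands earlier by 5 hours 39 minutes.

the first, by 5 hours 39 minutes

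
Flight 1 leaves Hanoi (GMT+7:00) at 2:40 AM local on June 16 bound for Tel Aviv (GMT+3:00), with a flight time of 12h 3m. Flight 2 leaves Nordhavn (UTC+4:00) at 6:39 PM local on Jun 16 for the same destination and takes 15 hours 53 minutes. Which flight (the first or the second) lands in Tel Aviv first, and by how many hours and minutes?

Flight 1 in UTC: 2:40 AM − 7:00 = 7:40 PM on Jun 15.
+12 hours 3 minutes → arrive 7:43 AM UTC on Jun 16.
Flight 2 in UTC: 6:39 PM − 4:00 = 2:39 PM on Jun 16.
+15 hours and 53 minutes → arrive 6:32 AM UTC on Jun 17.
Flight 1 lands earlier by 22 hours 49 minutes.

the first, by 22 hours 49 minutes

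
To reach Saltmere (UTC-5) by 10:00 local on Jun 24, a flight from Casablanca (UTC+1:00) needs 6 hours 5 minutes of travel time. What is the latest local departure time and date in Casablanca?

Target arrival in UTC: 10:00 + 5:00 = 15:00 on Jun 24.
Subtract 6 hours 5 minutes → departure 08:55 UTC on Jun 24.
Casablanca is UTC+1:00: 08:55 + 1:00 = 09:55 on Jun 24.

09:55 on June 24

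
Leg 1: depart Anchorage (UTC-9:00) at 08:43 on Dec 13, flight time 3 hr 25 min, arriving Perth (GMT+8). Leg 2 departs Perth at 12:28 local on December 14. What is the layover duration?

Convert departure to UTC: 08:43 + 9:00 = 17:43 UTC on Dec 13.
Add 3 hours 25 minutes flight time → 21:08 UTC.
Perth is UTC+8:00, so local arrival = 21:08 + 8:00 = 05:08 on Dec 14.
Layover = 12:28 − 05:08 = 7 hours 20 minutes.

7 hours 20 minutes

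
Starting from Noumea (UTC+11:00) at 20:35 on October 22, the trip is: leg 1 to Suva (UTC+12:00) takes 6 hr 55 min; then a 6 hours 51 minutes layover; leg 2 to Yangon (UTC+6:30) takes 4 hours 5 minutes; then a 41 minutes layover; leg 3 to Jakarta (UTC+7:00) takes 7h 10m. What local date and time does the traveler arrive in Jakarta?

18:17 on October 23

Convert departure to UTC: 20:35 − 11:00 = 09:35 UTC on Oct 22.
Add 6 hours and 55 minutes leg 1 → 16:30 UTC.
Add 6 hours and 51 minutes layover in Suva → 23:21 UTC.
Add 4 hours 5 minutes leg 2 → 03:26 UTC (Oct 23).
Add 41 minutes layover in Yangon → 04:07 UTC.
Add 7 hours 10 minutes leg 3 → 11:17 UTC.
Jakarta is UTC+7:00, so local arrival = 11:17 + 7:00 = 18:17 on Oct 23.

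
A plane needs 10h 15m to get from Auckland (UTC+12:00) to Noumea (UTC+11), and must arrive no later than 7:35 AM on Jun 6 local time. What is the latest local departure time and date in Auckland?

10:20 PM on June 5

Target arrival in UTC: 7:35 AM − 11:00 = 8:35 PM on Jun 5.
Subtract 10 hours and 15 minutes → departure 10:20 AM UTC on Jun 5.
Auckland is UTC+12:00: 10:20 AM + 12:00 = 10:20 PM on Jun 5.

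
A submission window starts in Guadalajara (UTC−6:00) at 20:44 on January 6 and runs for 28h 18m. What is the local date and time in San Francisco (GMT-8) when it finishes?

Convert start to UTC: 20:44 + 6:00 = 02:44 UTC on Jan 7.
Add 28 hours and 18 minutes duration → 07:02 UTC (Jan 8).
San Francisco is UTC−8:00, so local end time = 07:02 − 8:00 = 23:02 on Jan 7.

23:02 on January 7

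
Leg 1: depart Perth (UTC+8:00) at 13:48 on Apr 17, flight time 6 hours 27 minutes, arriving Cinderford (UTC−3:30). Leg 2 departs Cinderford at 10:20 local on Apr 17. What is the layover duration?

Convert departure to UTC: 13:48 − 8:00 = 05:48 UTC on Apr 17.
Add 6 hours 27 minutes flight time → 12:15 UTC.
Cinderford is UTC−3:30, so local arrival = 12:15 − 3:30 = 08:45 on Apr 17.
Layover = 10:20 − 08:45 = 1 hour 35 minutes.

1 hour 35 minutes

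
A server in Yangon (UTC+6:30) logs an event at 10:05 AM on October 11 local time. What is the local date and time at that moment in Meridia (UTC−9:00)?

6:35 PM on Oct 10

In UTC: 10:05 AM − 6:30 = 3:35 AM on Oct 11.
Meridia is UTC−9:00: 3:35 AM − 9:00 = 6:35 PM on Oct 10.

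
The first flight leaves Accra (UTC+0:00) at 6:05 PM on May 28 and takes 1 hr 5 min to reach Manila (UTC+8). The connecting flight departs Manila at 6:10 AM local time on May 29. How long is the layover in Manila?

3 hours

Accra is at UTC+0, so departure is already 6:05 PM UTC on May 28.
Add 1 hour and 5 minutes flight time → 7:10 PM UTC.
Manila is UTC+8:00, so local arrival = 7:10 PM + 8:00 = 3:10 AM on May 29.
Layover = 6:10 AM − 3:10 AM = 3 hours.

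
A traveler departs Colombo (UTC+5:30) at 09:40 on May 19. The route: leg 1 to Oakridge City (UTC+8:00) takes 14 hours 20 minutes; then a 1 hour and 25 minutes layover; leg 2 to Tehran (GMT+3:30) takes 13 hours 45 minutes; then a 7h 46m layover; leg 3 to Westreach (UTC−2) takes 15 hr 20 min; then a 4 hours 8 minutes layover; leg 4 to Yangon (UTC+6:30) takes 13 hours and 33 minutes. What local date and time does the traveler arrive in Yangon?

08:57 on May 22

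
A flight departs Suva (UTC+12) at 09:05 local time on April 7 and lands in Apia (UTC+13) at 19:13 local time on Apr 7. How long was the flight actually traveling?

9 hours 8 minutes

Departure in UTC: 09:05 − 12:00 = 21:05 on Apr 6.
Arrival in UTC: 19:13 − 13:00 = 06:13 on Apr 7.
Elapsed = 06:13 − 21:05 (+1 day) = 9 hours 8 minutes.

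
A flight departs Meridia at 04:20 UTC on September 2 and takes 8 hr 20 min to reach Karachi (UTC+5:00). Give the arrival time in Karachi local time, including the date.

Departure is given in UTC: 04:20 on Sep 2.
Add 8 hours and 20 minutes → 12:40 UTC.
Karachi is UTC+5:00: 12:40 + 5:00 = 17:40 on Sep 2.

17:40 on September 2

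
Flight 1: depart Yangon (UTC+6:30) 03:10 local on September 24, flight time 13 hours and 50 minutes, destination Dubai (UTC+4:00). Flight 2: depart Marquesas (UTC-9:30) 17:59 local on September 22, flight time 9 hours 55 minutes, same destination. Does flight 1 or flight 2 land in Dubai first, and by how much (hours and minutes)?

Flight 1 in UTC: 03:10 − 6:30 = 20:40 on Sep 23.
+13 hours and 50 minutes → arrive 10:30 UTC on Sep 24.
Flight 2 in UTC: 17:59 + 9:30 = 03:29 on Sep 23.
+9 hours 55 minutes → arrive 13:24 UTC on Sep 23.
Flight 2 lands earlier by 21 hours 6 minutes.

the second, by 21 hours 6 minutes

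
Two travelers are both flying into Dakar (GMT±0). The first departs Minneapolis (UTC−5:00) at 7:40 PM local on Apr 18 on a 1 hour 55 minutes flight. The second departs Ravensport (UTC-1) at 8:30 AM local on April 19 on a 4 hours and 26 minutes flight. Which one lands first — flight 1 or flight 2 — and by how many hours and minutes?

the first, by 11 hours 21 minutes

Flight 1 in UTC: 7:40 PM + 5:00 = 12:40 AM on Apr 19.
+1 hour 55 minutes → arrive 2:35 AM UTC on Apr 19.
Flight 2 in UTC: 8:30 AM + 1:00 = 9:30 AM on Apr 19.
+4 hours and 26 minutes → arrive 1:56 PM UTC on Apr 19.
Flight 1 lands earlier by 11 hours 21 minutes.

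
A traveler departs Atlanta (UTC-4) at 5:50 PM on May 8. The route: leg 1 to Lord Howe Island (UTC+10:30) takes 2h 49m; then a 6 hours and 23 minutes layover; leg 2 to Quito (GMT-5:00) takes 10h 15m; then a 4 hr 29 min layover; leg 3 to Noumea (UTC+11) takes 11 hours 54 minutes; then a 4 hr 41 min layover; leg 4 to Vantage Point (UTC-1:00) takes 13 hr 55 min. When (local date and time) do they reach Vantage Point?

3:16 AM on May 11

Convert departure to UTC: 5:50 PM + 4:00 = 9:50 PM UTC on May 8.
Add 2 hours and 49 minutes leg 1 → 12:39 AM UTC (May 9).
Add 6 hours 23 minutes layover in Lord Howe Island → 7:02 AM UTC.
Add 10 hours 15 minutes leg 2 → 5:17 PM UTC.
Add 4 hours 29 minutes layover in Quito → 9:46 PM UTC.
Add 11 hours 54 minutes leg 3 → 9:40 AM UTC (May 10).
Add 4 hours and 41 minutes layover in Noumea → 2:21 PM UTC.
Add 13 hours 55 minutes leg 4 → 4:16 AM UTC (May 11).
Vantage Point is UTC−1:00, so local arrival = 4:16 AM − 1:00 = 3:16 AM on May 11.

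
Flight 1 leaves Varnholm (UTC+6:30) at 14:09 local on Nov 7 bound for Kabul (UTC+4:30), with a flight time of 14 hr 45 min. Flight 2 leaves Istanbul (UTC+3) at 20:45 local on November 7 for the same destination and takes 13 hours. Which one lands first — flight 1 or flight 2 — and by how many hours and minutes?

the first, by 8 hours 21 minutes

Flight 1 in UTC: 14:09 − 6:30 = 07:39 on Nov 7.
+14 hours and 45 minutes → arrive 22:24 UTC on Nov 7.
Flight 2 in UTC: 20:45 − 3:00 = 17:45 on Nov 7.
+13 hours → arrive 06:45 UTC on Nov 8.
Flight 1 lands earlier by 8 hours 21 minutes.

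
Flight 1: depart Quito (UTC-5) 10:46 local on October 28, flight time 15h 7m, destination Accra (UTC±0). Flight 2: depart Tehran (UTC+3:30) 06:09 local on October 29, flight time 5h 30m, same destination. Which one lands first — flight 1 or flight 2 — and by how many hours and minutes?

Flight 1 in UTC: 10:46 + 5:00 = 15:46 on Oct 28.
+15 hours 7 minutes → arrive 06:53 UTC on Oct 29.
Flight 2 in UTC: 06:09 − 3:30 = 02:39 on Oct 29.
+5 hours and 30 minutes → arrive 08:09 UTC on Oct 29.
Flight 1 lands earlier by 1 hour 16 minutes.

the first, by 1 hour 16 minutes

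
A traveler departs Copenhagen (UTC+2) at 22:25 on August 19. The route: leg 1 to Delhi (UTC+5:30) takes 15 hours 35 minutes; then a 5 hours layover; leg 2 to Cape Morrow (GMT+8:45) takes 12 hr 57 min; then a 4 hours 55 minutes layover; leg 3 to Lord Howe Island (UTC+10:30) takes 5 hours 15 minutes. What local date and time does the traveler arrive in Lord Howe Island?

02:37 on August 22

Convert departure to UTC: 22:25 − 2:00 = 20:25 UTC on Aug 19.
Add 15 hours and 35 minutes leg 1 → 12:00 UTC (Aug 20).
Add 5 hours layover in Delhi → 17:00 UTC.
Add 12 hours 57 minutes leg 2 → 05:57 UTC (Aug 21).
Add 4 hours and 55 minutes layover in Cape Morrow → 10:52 UTC.
Add 5 hours 15 minutes leg 3 → 16:07 UTC.
Lord Howe Island is UTC+10:30, so local arrival = 16:07 + 10:30 = 02:37 on Aug 22.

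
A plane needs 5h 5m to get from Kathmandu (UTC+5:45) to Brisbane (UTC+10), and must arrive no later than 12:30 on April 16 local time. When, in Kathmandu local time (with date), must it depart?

Target arrival in UTC: 12:30 − 10:00 = 02:30 on Apr 16.
Subtract 5 hours and 5 minutes → departure 21:25 UTC on Apr 15.
Kathmandu is UTC+5:45: 21:25 + 5:45 = 03:10 on Apr 16.

03:10 on April 16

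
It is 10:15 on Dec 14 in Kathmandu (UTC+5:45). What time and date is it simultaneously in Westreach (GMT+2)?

In UTC: 10:15 − 5:45 = 04:30 on Dec 14.
Westreach is UTC+2:00: 04:30 + 2:00 = 06:30 on Dec 14.

06:30 on December 14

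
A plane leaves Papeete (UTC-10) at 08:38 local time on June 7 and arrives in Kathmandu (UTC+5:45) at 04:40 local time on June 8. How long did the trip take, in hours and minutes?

4 hours 17 minutes

Departure in UTC: 08:38 + 10:00 = 18:38 on Jun 7.
Arrival in UTC: 04:40 − 5:45 = 22:55 on Jun 7.
Elapsed = 22:55 − 18:38 = 4 hours 17 minutes.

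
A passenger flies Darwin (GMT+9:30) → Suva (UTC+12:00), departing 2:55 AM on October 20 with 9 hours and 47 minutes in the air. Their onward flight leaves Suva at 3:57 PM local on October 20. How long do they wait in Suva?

45 minutes

Convert departure to UTC: 2:55 AM − 9:30 = 5:25 PM UTC on Oct 19.
Add 9 hours 47 minutes flight time → 3:12 AM UTC (Oct 20).
Suva is UTC+12:00, so local arrival = 3:12 AM + 12:00 = 3:12 PM on Oct 20.
Layover = 3:57 PM − 3:12 PM = 45 minutes.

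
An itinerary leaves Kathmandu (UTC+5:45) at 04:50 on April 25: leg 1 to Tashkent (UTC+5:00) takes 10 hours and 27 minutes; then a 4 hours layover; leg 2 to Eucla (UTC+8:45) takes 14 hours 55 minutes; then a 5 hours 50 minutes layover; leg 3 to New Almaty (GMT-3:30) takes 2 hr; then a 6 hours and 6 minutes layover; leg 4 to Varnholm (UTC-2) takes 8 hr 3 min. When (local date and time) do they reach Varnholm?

Convert departure to UTC: 04:50 − 5:45 = 23:05 UTC on Apr 24.
Add 10 hours 27 minutes leg 1 → 09:32 UTC (Apr 25).
Add 4 hours layover in Tashkent → 13:32 UTC.
Add 14 hours and 55 minutes leg 2 → 04:27 UTC (Apr 26).
Add 5 hours 50 minutes layover in Eucla → 10:17 UTC.
Add 2 hours leg 3 → 12:17 UTC.
Add 6 hours 6 minutes layover in New Almaty → 18:23 UTC.
Add 8 hours and 3 minutes leg 4 → 02:26 UTC (Apr 27).
Varnholm is UTC−2:00, so local arrival = 02:26 − 2:00 = 00:26 on Apr 27.

00:26 on April 27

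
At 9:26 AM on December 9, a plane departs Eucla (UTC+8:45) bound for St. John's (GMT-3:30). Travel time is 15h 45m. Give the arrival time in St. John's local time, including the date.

Convert departure to UTC: 9:26 AM − 8:45 = 12:41 AM UTC on Dec 9.
Add 15 hours 45 minutes travel time → 4:26 PM UTC.
St. John's is UTC−3:30, so local arrival = 4:26 PM − 3:30 = 12:56 PM on Dec 9.

12:56 PM on Dec 9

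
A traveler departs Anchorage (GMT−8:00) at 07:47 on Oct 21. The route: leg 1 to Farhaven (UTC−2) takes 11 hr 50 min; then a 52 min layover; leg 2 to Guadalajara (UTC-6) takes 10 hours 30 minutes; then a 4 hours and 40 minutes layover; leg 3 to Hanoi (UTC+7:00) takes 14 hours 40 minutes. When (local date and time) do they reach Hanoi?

17:19 on October 23

Convert departure to UTC: 07:47 + 8:00 = 15:47 UTC on Oct 21.
Add 11 hours and 50 minutes leg 1 → 03:37 UTC (Oct 22).
Add 52 minutes layover in Farhaven → 04:29 UTC.
Add 10 hours 30 minutes leg 2 → 14:59 UTC.
Add 4 hours 40 minutes layover in Guadalajara → 19:39 UTC.
Add 14 hours 40 minutes leg 3 → 10:19 UTC (Oct 23).
Hanoi is UTC+7:00, so local arrival = 10:19 + 7:00 = 17:19 on Oct 23.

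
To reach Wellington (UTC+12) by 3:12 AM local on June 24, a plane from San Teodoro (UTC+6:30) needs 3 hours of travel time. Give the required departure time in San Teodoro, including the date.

6:42 PM on June 23

Target arrival in UTC: 3:12 AM − 12:00 = 3:12 PM on Jun 23.
Subtract 3 hours → departure 12:12 PM UTC on Jun 23.
San Teodoro is UTC+6:30: 12:12 PM + 6:30 = 6:42 PM on Jun 23.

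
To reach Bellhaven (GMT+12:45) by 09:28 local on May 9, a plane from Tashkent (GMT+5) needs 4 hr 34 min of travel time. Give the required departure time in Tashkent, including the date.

21:09 on May 8

Target arrival in UTC: 09:28 − 12:45 = 20:43 on May 8.
Subtract 4 hours and 34 minutes → departure 16:09 UTC on May 8.
Tashkent is UTC+5:00: 16:09 + 5:00 = 21:09 on May 8.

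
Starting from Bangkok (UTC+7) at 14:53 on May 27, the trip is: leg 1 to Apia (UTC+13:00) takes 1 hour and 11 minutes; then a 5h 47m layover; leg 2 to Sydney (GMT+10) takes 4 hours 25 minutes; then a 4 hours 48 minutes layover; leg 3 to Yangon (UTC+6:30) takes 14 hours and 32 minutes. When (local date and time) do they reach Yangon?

Convert departure to UTC: 14:53 − 7:00 = 07:53 UTC on May 27.
Add 1 hour 11 minutes leg 1 → 09:04 UTC.
Add 5 hours and 47 minutes layover in Apia → 14:51 UTC.
Add 4 hours and 25 minutes leg 2 → 19:16 UTC.
Add 4 hours and 48 minutes layover in Sydney → 00:04 UTC (May 28).
Add 14 hours and 32 minutes leg 3 → 14:36 UTC.
Yangon is UTC+6:30, so local arrival = 14:36 + 6:30 = 21:06 on May 28.

21:06 on May 28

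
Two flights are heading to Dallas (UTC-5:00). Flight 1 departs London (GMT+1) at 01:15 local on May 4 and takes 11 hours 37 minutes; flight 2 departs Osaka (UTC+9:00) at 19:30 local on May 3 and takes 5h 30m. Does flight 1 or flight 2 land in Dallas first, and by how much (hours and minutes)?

Flight 1 in UTC: 01:15 − 1:00 = 00:15 on May 4.
+11 hours 37 minutes → arrive 11:52 UTC on May 4.
Flight 2 in UTC: 19:30 − 9:00 = 10:30 on May 3.
+5 hours 30 minutes → arrive 16:00 UTC on May 3.
Flight 2 lands earlier by 19 hours 52 minutes.

the second, by 19 hours 52 minutes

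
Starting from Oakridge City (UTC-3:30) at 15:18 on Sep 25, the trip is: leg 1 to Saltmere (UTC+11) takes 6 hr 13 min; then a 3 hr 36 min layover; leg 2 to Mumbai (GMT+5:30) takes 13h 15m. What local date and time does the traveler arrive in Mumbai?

Convert departure to UTC: 15:18 + 3:30 = 18:48 UTC on Sep 25.
Add 6 hours and 13 minutes leg 1 → 01:01 UTC (Sep 26).
Add 3 hours 36 minutes layover in Saltmere → 04:37 UTC.
Add 13 hours and 15 minutes leg 2 → 17:52 UTC.
Mumbai is UTC+5:30, so local arrival = 17:52 + 5:30 = 23:22 on Sep 26.

23:22 on September 26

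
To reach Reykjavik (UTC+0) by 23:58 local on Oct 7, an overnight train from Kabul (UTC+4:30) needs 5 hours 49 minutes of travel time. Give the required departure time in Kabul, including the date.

Target arrival is already UTC: 23:58 on Oct 7.
Subtract 5 hours and 49 minutes → departure 18:09 UTC on Oct 7.
Kabul is UTC+4:30: 18:09 + 4:30 = 22:39 on Oct 7.

22:39 on October 7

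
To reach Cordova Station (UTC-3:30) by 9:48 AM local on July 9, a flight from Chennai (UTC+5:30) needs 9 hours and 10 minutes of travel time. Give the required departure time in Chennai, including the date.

9:38 AM on July 9

Target arrival in UTC: 9:48 AM + 3:30 = 1:18 PM on Jul 9.
Subtract 9 hours and 10 minutes → departure 4:08 AM UTC on Jul 9.
Chennai is UTC+5:30: 4:08 AM + 5:30 = 9:38 AM on Jul 9.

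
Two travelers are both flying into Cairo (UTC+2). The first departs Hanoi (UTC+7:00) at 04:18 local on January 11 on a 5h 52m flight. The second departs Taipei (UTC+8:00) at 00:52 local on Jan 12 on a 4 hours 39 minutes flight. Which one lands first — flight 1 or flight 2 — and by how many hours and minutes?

Flight 1 in UTC: 04:18 − 7:00 = 21:18 on Jan 10.
+5 hours 52 minutes → arrive 03:10 UTC on Jan 11.
Flight 2 in UTC: 00:52 − 8:00 = 16:52 on Jan 11.
+4 hours and 39 minutes → arrive 21:31 UTC on Jan 11.
Flight 1 lands earlier by 18 hours 21 minutes.

the first, by 18 hours 21 minutes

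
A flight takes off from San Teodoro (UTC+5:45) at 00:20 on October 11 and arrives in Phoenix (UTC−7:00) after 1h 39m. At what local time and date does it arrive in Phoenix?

Convert departure to UTC: 00:20 − 5:45 = 18:35 UTC on Oct 10.
Add 1 hour and 39 minutes travel time → 20:14 UTC.
Phoenix is UTC−7:00, so local arrival = 20:14 − 7:00 = 13:14 on Oct 10.

13:14 on October 10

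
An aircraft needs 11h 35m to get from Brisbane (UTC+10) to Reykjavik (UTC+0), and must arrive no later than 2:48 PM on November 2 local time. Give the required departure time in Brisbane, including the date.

1:13 PM on November 2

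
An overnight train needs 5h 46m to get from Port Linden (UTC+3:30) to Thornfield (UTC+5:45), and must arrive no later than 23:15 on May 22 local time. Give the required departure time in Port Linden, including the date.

Target arrival in UTC: 23:15 − 5:45 = 17:30 on May 22.
Subtract 5 hours and 46 minutes → departure 11:44 UTC on May 22.
Port Linden is UTC+3:30: 11:44 + 3:30 = 15:14 on May 22.

15:14 on May 22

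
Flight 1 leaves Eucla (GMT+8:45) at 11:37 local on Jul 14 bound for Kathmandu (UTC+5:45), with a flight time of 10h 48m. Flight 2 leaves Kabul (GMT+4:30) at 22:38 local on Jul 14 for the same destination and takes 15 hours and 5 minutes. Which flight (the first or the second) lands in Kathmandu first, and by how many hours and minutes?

the first, by 19 hours 33 minutes

Flight 1 in UTC: 11:37 − 8:45 = 02:52 on Jul 14.
+10 hours and 48 minutes → arrive 13:40 UTC on Jul 14.
Flight 2 in UTC: 22:38 − 4:30 = 18:08 on Jul 14.
+15 hours and 5 minutes → arrive 09:13 UTC on Jul 15.
Flight 1 lands earlier by 19 hours 33 minutes.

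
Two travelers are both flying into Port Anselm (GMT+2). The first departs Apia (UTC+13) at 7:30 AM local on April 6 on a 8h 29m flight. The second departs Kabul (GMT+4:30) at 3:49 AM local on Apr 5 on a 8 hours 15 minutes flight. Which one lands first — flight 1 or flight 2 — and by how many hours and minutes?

Flight 1 in UTC: 7:30 AM − 13:00 = 6:30 PM on Apr 5.
+8 hours and 29 minutes → arrive 2:59 AM UTC on Apr 6.
Flight 2 in UTC: 3:49 AM − 4:30 = 11:19 PM on Apr 4.
+8 hours 15 minutes → arrive 7:34 AM UTC on Apr 5.
Flight 2 lands earlier by 19 hours 25 minutes.

the second, by 19 hours 25 minutes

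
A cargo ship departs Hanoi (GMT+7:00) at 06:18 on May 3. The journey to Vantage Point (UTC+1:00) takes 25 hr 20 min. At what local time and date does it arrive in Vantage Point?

01:38 on May 4

Vantage Point is 6:00 behind Hanoi.
After 25 hours 20 minutes it is 07:38 (May 4) in Hanoi.
Shift by the zone difference: 07:38 − 6:00 = 01:38 on May 4 in Vantage Point.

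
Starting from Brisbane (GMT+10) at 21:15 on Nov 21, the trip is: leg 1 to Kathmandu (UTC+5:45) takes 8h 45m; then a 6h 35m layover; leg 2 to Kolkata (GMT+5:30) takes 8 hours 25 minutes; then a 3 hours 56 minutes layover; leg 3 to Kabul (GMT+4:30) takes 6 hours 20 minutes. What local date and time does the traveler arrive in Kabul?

01:46 on Nov 23

Convert departure to UTC: 21:15 − 10:00 = 11:15 UTC on Nov 21.
Add 8 hours 45 minutes leg 1 → 20:00 UTC.
Add 6 hours 35 minutes layover in Kathmandu → 02:35 UTC (Nov 22).
Add 8 hours 25 minutes leg 2 → 11:00 UTC.
Add 3 hours 56 minutes layover in Kolkata → 14:56 UTC.
Add 6 hours 20 minutes leg 3 → 21:16 UTC.
Kabul is UTC+4:30, so local arrival = 21:16 + 4:30 = 01:46 on Nov 23.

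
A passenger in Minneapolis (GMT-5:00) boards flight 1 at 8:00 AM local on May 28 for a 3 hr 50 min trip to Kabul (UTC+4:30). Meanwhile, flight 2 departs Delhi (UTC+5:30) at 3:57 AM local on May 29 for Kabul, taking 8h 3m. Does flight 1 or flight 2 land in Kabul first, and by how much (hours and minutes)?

the first, by 13 hours 40 minutes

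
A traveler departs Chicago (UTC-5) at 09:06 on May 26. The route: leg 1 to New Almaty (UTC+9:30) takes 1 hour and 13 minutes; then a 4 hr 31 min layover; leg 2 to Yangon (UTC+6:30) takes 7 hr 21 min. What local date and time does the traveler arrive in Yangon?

09:41 on May 27

Convert departure to UTC: 09:06 + 5:00 = 14:06 UTC on May 26.
Add 1 hour 13 minutes leg 1 → 15:19 UTC.
Add 4 hours 31 minutes layover in New Almaty → 19:50 UTC.
Add 7 hours 21 minutes leg 2 → 03:11 UTC (May 27).
Yangon is UTC+6:30, so local arrival = 03:11 + 6:30 = 09:41 on May 27.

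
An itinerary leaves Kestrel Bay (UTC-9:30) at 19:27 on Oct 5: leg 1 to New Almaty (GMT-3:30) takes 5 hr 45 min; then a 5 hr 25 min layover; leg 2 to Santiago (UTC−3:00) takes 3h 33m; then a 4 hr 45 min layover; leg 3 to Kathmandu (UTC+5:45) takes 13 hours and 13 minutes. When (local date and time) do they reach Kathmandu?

19:23 on Oct 7

Convert departure to UTC: 19:27 + 9:30 = 04:57 UTC on Oct 6.
Add 5 hours and 45 minutes leg 1 → 10:42 UTC.
Add 5 hours and 25 minutes layover in New Almaty → 16:07 UTC.
Add 3 hours and 33 minutes leg 2 → 19:40 UTC.
Add 4 hours and 45 minutes layover in Santiago → 00:25 UTC (Oct 7).
Add 13 hours and 13 minutes leg 3 → 13:38 UTC.
Kathmandu is UTC+5:45, so local arrival = 13:38 + 5:45 = 19:23 on Oct 7.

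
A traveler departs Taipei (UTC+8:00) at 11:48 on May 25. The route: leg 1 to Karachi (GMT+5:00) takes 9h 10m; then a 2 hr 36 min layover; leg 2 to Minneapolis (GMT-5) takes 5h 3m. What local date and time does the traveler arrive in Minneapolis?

Convert departure to UTC: 11:48 − 8:00 = 03:48 UTC on May 25.
Add 9 hours 10 minutes leg 1 → 12:58 UTC.
Add 2 hours and 36 minutes layover in Karachi → 15:34 UTC.
Add 5 hours 3 minutes leg 2 → 20:37 UTC.
Minneapolis is UTC−5:00, so local arrival = 20:37 − 5:00 = 15:37 on May 25.

15:37 on May 25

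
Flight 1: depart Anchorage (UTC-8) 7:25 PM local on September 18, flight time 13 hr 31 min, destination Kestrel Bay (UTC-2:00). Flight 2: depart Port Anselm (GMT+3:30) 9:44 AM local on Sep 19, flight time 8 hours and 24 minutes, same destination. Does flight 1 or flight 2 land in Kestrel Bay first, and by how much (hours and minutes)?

Flight 1 in UTC: 7:25 PM + 8:00 = 3:25 AM on Sep 19.
+13 hours and 31 minutes → arrive 4:56 PM UTC on Sep 19.
Flight 2 in UTC: 9:44 AM − 3:30 = 6:14 AM on Sep 19.
+8 hours 24 minutes → arrive 2:38 PM UTC on Sep 19.
Flight 2 lands earlier by 2 hours 18 minutes.

the second, by 2 hours 18 minutes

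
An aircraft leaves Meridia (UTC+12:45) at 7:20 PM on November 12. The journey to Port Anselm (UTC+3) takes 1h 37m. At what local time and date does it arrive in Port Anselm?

Convert departure to UTC: 7:20 PM − 12:45 = 6:35 AM UTC on Nov 12.
Add 1 hour 37 minutes travel time → 8:12 AM UTC.
Port Anselm is UTC+3:00, so local arrival = 8:12 AM + 3:00 = 11:12 AM on Nov 12.

11:12 AM on Nov 12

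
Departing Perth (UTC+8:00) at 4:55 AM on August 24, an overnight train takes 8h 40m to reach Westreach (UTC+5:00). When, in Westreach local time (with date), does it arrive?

Convert departure to UTC: 4:55 AM − 8:00 = 8:55 PM UTC on Aug 23.
Add 8 hours and 40 minutes travel time → 5:35 AM UTC (Aug 24).
Westreach is UTC+5:00, so local arrival = 5:35 AM + 5:00 = 10:35 AM on Aug 24.

10:35 AM on August 24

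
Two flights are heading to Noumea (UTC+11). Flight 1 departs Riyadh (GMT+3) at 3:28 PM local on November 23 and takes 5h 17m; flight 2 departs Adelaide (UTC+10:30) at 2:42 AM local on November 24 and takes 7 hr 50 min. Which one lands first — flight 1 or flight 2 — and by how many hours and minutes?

Flight 1 in UTC: 3:28 PM − 3:00 = 12:28 PM on Nov 23.
+5 hours 17 minutes → arrive 5:45 PM UTC on Nov 23.
Flight 2 in UTC: 2:42 AM − 10:30 = 4:12 PM on Nov 23.
+7 hours and 50 minutes → arrive 12:02 AM UTC on Nov 24.
Flight 1 lands earlier by 6 hours 17 minutes.

the first, by 6 hours 17 minutes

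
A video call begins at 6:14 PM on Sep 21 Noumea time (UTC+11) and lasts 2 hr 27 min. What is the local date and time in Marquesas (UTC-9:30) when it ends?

12:11 AM on September 21

Convert start to UTC: 6:14 PM − 11:00 = 7:14 AM UTC on Sep 21.
Add 2 hours 27 minutes duration → 9:41 AM UTC.
Marquesas is UTC−9:30, so local end time = 9:41 AM − 9:30 = 12:11 AM on Sep 21.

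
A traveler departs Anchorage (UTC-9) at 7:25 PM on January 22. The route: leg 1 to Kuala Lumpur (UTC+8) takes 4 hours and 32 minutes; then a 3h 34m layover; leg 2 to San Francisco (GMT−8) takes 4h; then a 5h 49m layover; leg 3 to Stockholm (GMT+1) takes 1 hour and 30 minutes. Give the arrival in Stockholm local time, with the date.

12:50 AM on Jan 24

Convert departure to UTC: 7:25 PM + 9:00 = 4:25 AM UTC on Jan 23.
Add 4 hours and 32 minutes leg 1 → 8:57 AM UTC.
Add 3 hours and 34 minutes layover in Kuala Lumpur → 12:31 PM UTC.
Add 4 hours leg 2 → 4:31 PM UTC.
Add 5 hours 49 minutes layover in San Francisco → 10:20 PM UTC.
Add 1 hour and 30 minutes leg 3 → 11:50 PM UTC.
Stockholm is UTC+1:00, so local arrival = 11:50 PM + 1:00 = 12:50 AM on Jan 24.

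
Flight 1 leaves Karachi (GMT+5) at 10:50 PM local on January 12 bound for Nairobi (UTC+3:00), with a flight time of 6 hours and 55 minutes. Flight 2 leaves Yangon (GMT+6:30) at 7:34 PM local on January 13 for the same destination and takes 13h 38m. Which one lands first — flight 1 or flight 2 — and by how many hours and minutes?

Flight 1 in UTC: 10:50 PM − 5:00 = 5:50 PM on Jan 12.
+6 hours 55 minutes → arrive 12:45 AM UTC on Jan 13.
Flight 2 in UTC: 7:34 PM − 6:30 = 1:04 PM on Jan 13.
+13 hours 38 minutes → arrive 2:42 AM UTC on Jan 14.
Flight 1 lands earlier by 25 hours 57 minutes.

the first, by 25 hours 57 minutes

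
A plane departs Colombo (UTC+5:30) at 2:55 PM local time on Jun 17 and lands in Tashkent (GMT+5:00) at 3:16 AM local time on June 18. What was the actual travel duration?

12 hours 51 minutes

Tashkent is 0:30 behind Colombo.
Clock-face elapsed time (ignoring zones) is 12 hours 21 minutes.
Actual elapsed = 12 hours 21 minutes + 0:30 = 12 hours 51 minutes.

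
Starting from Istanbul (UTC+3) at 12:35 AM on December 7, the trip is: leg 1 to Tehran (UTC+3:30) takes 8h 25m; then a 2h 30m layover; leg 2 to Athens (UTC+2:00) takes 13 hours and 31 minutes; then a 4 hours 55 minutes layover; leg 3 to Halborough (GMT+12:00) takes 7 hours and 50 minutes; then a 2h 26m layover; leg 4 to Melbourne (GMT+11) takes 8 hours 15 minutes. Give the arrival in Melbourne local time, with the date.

Convert departure to UTC: 12:35 AM − 3:00 = 9:35 PM UTC on Dec 6.
Add 8 hours and 25 minutes leg 1 → 6:00 AM UTC (Dec 7).
Add 2 hours and 30 minutes layover in Tehran → 8:30 AM UTC.
Add 13 hours 31 minutes leg 2 → 10:01 PM UTC.
Add 4 hours and 55 minutes layover in Athens → 2:56 AM UTC (Dec 8).
Add 7 hours 50 minutes leg 3 → 10:46 AM UTC.
Add 2 hours 26 minutes layover in Halborough → 1:12 PM UTC.
Add 8 hours 15 minutes leg 4 → 9:27 PM UTC.
Melbourne is UTC+11:00, so local arrival = 9:27 PM + 11:00 = 8:27 AM on Dec 9.

8:27 AM on Dec 9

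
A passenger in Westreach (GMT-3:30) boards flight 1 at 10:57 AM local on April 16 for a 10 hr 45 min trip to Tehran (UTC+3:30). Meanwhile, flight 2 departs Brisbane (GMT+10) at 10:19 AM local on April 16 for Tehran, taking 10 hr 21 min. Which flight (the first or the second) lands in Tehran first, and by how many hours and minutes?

the second, by 14 hours 32 minutes

Flight 1 in UTC: 10:57 AM + 3:30 = 2:27 PM on Apr 16.
+10 hours 45 minutes → arrive 1:12 AM UTC on Apr 17.
Flight 2 in UTC: 10:19 AM − 10:00 = 12:19 AM on Apr 16.
+10 hours and 21 minutes → arrive 10:40 AM UTC on Apr 16.
Flight 2 lands earlier by 14 hours 32 minutes.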